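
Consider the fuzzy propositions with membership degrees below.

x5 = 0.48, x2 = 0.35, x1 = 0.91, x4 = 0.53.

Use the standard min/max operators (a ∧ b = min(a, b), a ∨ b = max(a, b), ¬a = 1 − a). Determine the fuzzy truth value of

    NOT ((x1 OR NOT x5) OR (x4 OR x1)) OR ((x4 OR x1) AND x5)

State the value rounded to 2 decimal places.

0.48

NOT x5 = 1 − 0.48 = 0.52
x1 OR NOT x5 = max(a, b) on (0.91, 0.52) = 0.91
x4 OR x1 = max(a, b) on (0.53, 0.91) = 0.91
(x1 OR NOT x5) OR (x4 OR x1) = max(a, b) on (0.91, 0.91) = 0.91
NOT ((x1 OR NOT x5) OR (x4 OR x1)) = 1 − 0.91 = 0.09
x4 OR x1 = max(a, b) on (0.53, 0.91) = 0.91
(x4 OR x1) AND x5 = min(a, b) on (0.91, 0.48) = 0.48
NOT ((x1 OR NOT x5) OR (x4 OR x1)) OR ((x4 OR x1) AND x5) = max(a, b) on (0.09, 0.48) = 0.48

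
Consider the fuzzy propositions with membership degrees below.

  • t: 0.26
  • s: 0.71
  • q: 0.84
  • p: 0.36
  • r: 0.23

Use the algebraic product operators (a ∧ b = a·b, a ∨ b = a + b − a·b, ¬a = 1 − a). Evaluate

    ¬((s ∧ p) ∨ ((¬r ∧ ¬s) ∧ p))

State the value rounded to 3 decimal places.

0.685

s ∧ p = a·b on (0.7100, 0.3600) = 0.2556
¬r = 1 − 0.2300 = 0.7700
¬s = 1 − 0.7100 = 0.2900
¬r ∧ ¬s = a·b on (0.7700, 0.2900) = 0.2233
(¬r ∧ ¬s) ∧ p = a·b on (0.2233, 0.3600) = 0.0804
(s ∧ p) ∨ ((¬r ∧ ¬s) ∧ p) = a + b − a·b on (0.2556, 0.0804) = 0.3154
¬((s ∧ p) ∨ ((¬r ∧ ¬s) ∧ p)) = 1 − 0.3154 = 0.6846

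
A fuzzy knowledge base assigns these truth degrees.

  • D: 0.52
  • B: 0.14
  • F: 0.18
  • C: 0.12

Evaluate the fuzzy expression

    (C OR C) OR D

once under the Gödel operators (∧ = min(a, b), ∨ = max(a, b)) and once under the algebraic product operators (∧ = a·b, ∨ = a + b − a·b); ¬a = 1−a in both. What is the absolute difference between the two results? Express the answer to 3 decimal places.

0.108

Under Gödel:
  C OR C = max(a, b) on (0.12, 0.12) = 0.12
  (C OR C) OR D = max(a, b) on (0.12, 0.52) = 0.52
  → value = 0.5200
Under algebraic product:
  C OR C = a + b − a·b on (0.1200, 0.1200) = 0.2256
  (C OR C) OR D = a + b − a·b on (0.2256, 0.5200) = 0.6283
  → value = 0.6283
|0.5200 − 0.6283| = 0.108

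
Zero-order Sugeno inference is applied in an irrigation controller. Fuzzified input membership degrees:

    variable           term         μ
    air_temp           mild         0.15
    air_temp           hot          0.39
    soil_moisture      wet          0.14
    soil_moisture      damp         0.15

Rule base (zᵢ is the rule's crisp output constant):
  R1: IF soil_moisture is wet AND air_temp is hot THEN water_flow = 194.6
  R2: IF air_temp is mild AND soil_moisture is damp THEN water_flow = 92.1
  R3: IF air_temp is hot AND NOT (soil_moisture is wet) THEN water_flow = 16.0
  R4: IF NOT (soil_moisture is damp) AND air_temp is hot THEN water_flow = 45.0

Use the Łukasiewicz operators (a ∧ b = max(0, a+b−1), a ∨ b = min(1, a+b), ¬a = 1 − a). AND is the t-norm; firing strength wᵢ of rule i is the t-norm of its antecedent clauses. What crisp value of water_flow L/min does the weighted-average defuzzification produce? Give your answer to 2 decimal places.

30.20

R1 (z=194.6): wet=0.14, hot=0.39; AND[max(0, a+b−1)] → w = 0.00
R2 (z=92.1): mild=0.15, damp=0.15; AND[max(0, a+b−1)] → w = 0.00
R3 (z=16.0): hot=0.39, ¬wet=1−0.14=0.86; AND[max(0, a+b−1)] → w = 0.25
R4 (z=45.0): ¬damp=1−0.15=0.85, hot=0.39; AND[max(0, a+b−1)] → w = 0.24
Weighted average = (0.00·194.6 + 0.00·92.1 + 0.25·16.0 + 0.24·45.0) / (0.00 + 0.00 + 0.25 + 0.24)
  = 14.8000 / 0.4900 = 30.20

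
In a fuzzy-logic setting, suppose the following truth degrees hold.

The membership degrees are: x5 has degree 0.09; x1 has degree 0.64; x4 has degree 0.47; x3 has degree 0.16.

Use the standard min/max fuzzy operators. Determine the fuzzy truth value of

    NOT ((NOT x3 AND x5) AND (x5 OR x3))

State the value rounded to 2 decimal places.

NOT x3 = 1 − 0.16 = 0.84
NOT x3 AND x5 = min(a, b) on (0.84, 0.09) = 0.09
x5 OR x3 = max(a, b) on (0.09, 0.16) = 0.16
(NOT x3 AND x5) AND (x5 OR x3) = min(a, b) on (0.09, 0.16) = 0.09
NOT ((NOT x3 AND x5) AND (x5 OR x3)) = 1 − 0.09 = 0.91

0.91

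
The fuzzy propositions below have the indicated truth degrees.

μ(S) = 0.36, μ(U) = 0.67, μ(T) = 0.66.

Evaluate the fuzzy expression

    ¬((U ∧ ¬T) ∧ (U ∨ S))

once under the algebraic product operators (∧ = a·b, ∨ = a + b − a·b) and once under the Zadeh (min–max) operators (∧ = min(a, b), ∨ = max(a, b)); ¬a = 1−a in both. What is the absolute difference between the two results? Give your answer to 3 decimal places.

0.160

Under algebraic product:
  ¬T = 1 − 0.6600 = 0.3400
  U ∧ ¬T = a·b on (0.6700, 0.3400) = 0.2278
  U ∨ S = a + b − a·b on (0.6700, 0.3600) = 0.7888
  (U ∧ ¬T) ∧ (U ∨ S) = a·b on (0.2278, 0.7888) = 0.1797
  ¬((U ∧ ¬T) ∧ (U ∨ S)) = 1 − 0.1797 = 0.8203
  → value = 0.8203
Under Zadeh (min–max):
  ¬T = 1 − 0.66 = 0.34
  U ∧ ¬T = min(a, b) on (0.67, 0.34) = 0.34
  U ∨ S = max(a, b) on (0.67, 0.36) = 0.67
  (U ∧ ¬T) ∧ (U ∨ S) = min(a, b) on (0.34, 0.67) = 0.34
  ¬((U ∧ ¬T) ∧ (U ∨ S)) = 1 − 0.34 = 0.66
  → value = 0.6600
|0.8203 − 0.6600| = 0.160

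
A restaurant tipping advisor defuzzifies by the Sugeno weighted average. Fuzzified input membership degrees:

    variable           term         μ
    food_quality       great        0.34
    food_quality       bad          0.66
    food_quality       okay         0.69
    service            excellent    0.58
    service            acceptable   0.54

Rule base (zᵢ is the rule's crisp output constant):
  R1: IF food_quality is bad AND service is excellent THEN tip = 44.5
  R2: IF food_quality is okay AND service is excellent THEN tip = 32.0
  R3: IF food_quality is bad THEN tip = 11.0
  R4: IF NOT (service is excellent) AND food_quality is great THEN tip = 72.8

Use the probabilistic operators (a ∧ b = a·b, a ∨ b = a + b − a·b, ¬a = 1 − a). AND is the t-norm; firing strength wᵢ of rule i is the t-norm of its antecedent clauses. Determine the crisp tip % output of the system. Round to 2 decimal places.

29.95

R1 (z=44.5): bad=0.66, excellent=0.58; AND[a·b] → w = 0.3828
R2 (z=32.0): okay=0.69, excellent=0.58; AND[a·b] → w = 0.4002
R3 (z=11.0): bad=0.66 → w = 0.6600
R4 (z=72.8): ¬excellent=1−0.58=0.42, great=0.34; AND[a·b] → w = 0.1428
Weighted average = (0.3828·44.5 + 0.4002·32.0 + 0.6600·11.0 + 0.1428·72.8) / (0.3828 + 0.4002 + 0.6600 + 0.1428)
  = 47.4968 / 1.5858 = 29.95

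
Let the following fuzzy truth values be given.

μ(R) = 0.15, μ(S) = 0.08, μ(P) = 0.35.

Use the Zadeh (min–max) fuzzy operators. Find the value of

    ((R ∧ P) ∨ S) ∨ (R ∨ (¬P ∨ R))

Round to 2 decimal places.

R ∧ P = min(a, b) on (0.15, 0.35) = 0.15
(R ∧ P) ∨ S = max(a, b) on (0.15, 0.08) = 0.15
¬P = 1 − 0.35 = 0.65
¬P ∨ R = max(a, b) on (0.65, 0.15) = 0.65
R ∨ (¬P ∨ R) = max(a, b) on (0.15, 0.65) = 0.65
((R ∧ P) ∨ S) ∨ (R ∨ (¬P ∨ R)) = max(a, b) on (0.15, 0.65) = 0.65

0.65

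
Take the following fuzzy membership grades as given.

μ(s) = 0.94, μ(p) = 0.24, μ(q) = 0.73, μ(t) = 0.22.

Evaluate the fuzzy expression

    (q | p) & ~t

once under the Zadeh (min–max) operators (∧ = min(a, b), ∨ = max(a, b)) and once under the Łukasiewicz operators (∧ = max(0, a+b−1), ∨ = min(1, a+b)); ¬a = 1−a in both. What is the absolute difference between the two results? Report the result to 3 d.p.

Under Zadeh (min–max):
  q | p = max(a, b) on (0.73, 0.24) = 0.73
  ~t = 1 − 0.22 = 0.78
  (q | p) & ~t = min(a, b) on (0.73, 0.78) = 0.73
  → value = 0.7300
Under Łukasiewicz:
  q | p = min(1, a+b) on (0.73, 0.24) = 0.97
  ~t = 1 − 0.22 = 0.78
  (q | p) & ~t = max(0, a+b−1) on (0.97, 0.78) = 0.75
  → value = 0.7500
|0.7300 − 0.7500| = 0.020

0.020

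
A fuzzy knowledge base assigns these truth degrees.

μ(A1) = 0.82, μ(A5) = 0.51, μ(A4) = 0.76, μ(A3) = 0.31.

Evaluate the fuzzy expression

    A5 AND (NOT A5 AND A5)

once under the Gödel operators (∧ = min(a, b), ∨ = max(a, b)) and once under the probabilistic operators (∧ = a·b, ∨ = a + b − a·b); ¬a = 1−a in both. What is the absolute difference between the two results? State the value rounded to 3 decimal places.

Under Gödel:
  NOT A5 = 1 − 0.51 = 0.49
  NOT A5 AND A5 = min(a, b) on (0.49, 0.51) = 0.49
  A5 AND (NOT A5 AND A5) = min(a, b) on (0.51, 0.49) = 0.49
  → value = 0.4900
Under probabilistic:
  NOT A5 = 1 − 0.5100 = 0.4900
  NOT A5 AND A5 = a·b on (0.4900, 0.5100) = 0.2499
  A5 AND (NOT A5 AND A5) = a·b on (0.5100, 0.2499) = 0.1274
  → value = 0.1274
|0.4900 − 0.1274| = 0.363

0.363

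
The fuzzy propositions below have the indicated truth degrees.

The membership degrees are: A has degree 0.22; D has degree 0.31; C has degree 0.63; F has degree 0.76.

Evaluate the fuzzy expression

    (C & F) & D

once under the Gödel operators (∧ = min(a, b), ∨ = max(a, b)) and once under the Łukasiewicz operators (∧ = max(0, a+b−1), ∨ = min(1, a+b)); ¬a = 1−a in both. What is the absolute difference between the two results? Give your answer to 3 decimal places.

Under Gödel:
  C & F = min(a, b) on (0.63, 0.76) = 0.63
  (C & F) & D = min(a, b) on (0.63, 0.31) = 0.31
  → value = 0.3100
Under Łukasiewicz:
  C & F = max(0, a+b−1) on (0.63, 0.76) = 0.39
  (C & F) & D = max(0, a+b−1) on (0.39, 0.31) = 0.00
  → value = 0.0000
|0.3100 − 0.0000| = 0.310

0.310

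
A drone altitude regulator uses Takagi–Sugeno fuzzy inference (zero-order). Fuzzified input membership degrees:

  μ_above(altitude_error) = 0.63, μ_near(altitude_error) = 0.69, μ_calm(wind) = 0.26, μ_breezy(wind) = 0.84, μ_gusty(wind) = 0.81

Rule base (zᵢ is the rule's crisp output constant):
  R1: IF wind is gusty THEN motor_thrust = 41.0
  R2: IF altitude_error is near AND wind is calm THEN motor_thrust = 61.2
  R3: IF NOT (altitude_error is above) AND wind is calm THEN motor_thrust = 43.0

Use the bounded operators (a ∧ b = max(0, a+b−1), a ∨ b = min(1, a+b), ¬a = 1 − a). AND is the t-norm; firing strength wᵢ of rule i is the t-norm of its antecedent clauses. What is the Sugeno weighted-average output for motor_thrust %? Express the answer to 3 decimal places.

R1 (z=41.0): gusty=0.81 → w = 0.81
R2 (z=61.2): near=0.69, calm=0.26; AND[max(0, a+b−1)] → w = 0.00
R3 (z=43.0): ¬above=1−0.63=0.37, calm=0.26; AND[max(0, a+b−1)] → w = 0.00
Weighted average = (0.81·41.0 + 0.00·61.2 + 0.00·43.0) / (0.81 + 0.00 + 0.00)
  = 33.2100 / 0.8100 = 41.000

41.000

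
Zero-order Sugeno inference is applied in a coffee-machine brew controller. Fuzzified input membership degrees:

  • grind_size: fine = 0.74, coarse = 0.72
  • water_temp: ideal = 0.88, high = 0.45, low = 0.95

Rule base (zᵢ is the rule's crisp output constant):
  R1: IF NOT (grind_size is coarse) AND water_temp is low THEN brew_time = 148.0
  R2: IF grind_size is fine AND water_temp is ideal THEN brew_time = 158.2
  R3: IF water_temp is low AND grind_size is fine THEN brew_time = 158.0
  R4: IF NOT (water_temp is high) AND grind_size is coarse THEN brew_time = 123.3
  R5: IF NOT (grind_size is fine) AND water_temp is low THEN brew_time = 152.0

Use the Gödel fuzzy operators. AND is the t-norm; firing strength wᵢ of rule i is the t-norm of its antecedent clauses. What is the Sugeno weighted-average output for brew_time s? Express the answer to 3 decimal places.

148.935

R1 (z=148.0): ¬coarse=1−0.72=0.28, low=0.95; AND[min(a, b)] → w = 0.28
R2 (z=158.2): fine=0.74, ideal=0.88; AND[min(a, b)] → w = 0.74
R3 (z=158.0): low=0.95, fine=0.74; AND[min(a, b)] → w = 0.74
R4 (z=123.3): ¬high=1−0.45=0.55, coarse=0.72; AND[min(a, b)] → w = 0.55
R5 (z=152.0): ¬fine=1−0.74=0.26, low=0.95; AND[min(a, b)] → w = 0.26
Weighted average = (0.28·148.0 + 0.74·158.2 + 0.74·158.0 + 0.55·123.3 + 0.26·152.0) / (0.28 + 0.74 + 0.74 + 0.55 + 0.26)
  = 382.7630 / 2.5700 = 148.935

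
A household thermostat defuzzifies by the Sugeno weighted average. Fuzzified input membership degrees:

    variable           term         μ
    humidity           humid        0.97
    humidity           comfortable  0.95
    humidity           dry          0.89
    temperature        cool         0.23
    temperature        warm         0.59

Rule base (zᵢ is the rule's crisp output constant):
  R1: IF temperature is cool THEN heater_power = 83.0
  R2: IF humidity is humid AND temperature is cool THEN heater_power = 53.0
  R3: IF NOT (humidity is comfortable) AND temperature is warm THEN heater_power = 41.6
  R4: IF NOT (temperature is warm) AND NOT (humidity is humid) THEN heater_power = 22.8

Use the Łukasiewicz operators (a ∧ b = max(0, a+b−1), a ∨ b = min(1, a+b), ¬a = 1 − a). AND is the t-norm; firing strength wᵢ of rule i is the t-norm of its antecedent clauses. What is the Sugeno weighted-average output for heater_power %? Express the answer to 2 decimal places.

69.05

R1 (z=83.0): cool=0.23 → w = 0.23
R2 (z=53.0): humid=0.97, cool=0.23; AND[max(0, a+b−1)] → w = 0.20
R3 (z=41.6): ¬comfortable=1−0.95=0.05, warm=0.59; AND[max(0, a+b−1)] → w = 0.00
R4 (z=22.8): ¬warm=1−0.59=0.41, ¬humid=1−0.97=0.03; AND[max(0, a+b−1)] → w = 0.00
Weighted average = (0.23·83.0 + 0.20·53.0 + 0.00·41.6 + 0.00·22.8) / (0.23 + 0.20 + 0.00 + 0.00)
  = 29.6900 / 0.4300 = 69.05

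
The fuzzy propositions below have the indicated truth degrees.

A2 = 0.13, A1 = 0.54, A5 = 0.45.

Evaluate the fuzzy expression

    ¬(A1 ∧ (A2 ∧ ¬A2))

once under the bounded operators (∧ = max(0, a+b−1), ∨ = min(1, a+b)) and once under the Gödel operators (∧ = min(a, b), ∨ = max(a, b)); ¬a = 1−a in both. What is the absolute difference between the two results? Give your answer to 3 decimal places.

0.130

Under bounded:
  ¬A2 = 1 − 0.13 = 0.87
  A2 ∧ ¬A2 = max(0, a+b−1) on (0.13, 0.87) = 0.00
  A1 ∧ (A2 ∧ ¬A2) = max(0, a+b−1) on (0.54, 0.00) = 0.00
  ¬(A1 ∧ (A2 ∧ ¬A2)) = 1 − 0.00 = 1.00
  → value = 1.0000
Under Gödel:
  ¬A2 = 1 − 0.13 = 0.87
  A2 ∧ ¬A2 = min(a, b) on (0.13, 0.87) = 0.13
  A1 ∧ (A2 ∧ ¬A2) = min(a, b) on (0.54, 0.13) = 0.13
  ¬(A1 ∧ (A2 ∧ ¬A2)) = 1 − 0.13 = 0.87
  → value = 0.8700
|1.0000 − 0.8700| = 0.130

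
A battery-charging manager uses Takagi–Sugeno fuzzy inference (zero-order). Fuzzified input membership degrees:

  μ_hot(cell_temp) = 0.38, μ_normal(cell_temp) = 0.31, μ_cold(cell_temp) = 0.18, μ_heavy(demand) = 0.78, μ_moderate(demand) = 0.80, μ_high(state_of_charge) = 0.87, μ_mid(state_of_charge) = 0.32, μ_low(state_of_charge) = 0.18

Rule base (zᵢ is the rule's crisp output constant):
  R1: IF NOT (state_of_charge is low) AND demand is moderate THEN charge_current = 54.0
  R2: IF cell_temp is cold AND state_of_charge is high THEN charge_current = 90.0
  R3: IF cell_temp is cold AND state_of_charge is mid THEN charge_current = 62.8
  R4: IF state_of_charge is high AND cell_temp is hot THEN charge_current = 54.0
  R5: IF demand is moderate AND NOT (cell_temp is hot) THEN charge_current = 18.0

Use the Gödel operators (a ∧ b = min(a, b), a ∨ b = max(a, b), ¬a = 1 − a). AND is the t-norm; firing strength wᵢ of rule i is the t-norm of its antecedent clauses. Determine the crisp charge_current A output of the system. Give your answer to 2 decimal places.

R1 (z=54.0): ¬low=1−0.18=0.82, moderate=0.80; AND[min(a, b)] → w = 0.80
R2 (z=90.0): cold=0.18, high=0.87; AND[min(a, b)] → w = 0.18
R3 (z=62.8): cold=0.18, mid=0.32; AND[min(a, b)] → w = 0.18
R4 (z=54.0): high=0.87, hot=0.38; AND[min(a, b)] → w = 0.38
R5 (z=18.0): moderate=0.80, ¬hot=1−0.38=0.62; AND[min(a, b)] → w = 0.62
Weighted average = (0.80·54.0 + 0.18·90.0 + 0.18·62.8 + 0.38·54.0 + 0.62·18.0) / (0.80 + 0.18 + 0.18 + 0.38 + 0.62)
  = 102.3840 / 2.1600 = 47.40

47.40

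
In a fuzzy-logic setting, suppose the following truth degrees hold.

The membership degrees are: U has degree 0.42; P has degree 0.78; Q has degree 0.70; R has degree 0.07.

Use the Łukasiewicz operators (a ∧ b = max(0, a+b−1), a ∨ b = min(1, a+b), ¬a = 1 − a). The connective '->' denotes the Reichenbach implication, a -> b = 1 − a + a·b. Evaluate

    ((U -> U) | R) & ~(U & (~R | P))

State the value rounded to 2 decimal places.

U -> U  [Reichenbach: 1 − a + a·b] with a=0.42, b=0.42 → 0.76
(U -> U) | R = min(1, a+b) on (0.76, 0.07) = 0.83
~R = 1 − 0.07 = 0.93
~R | P = min(1, a+b) on (0.93, 0.78) = 1.00
U & (~R | P) = max(0, a+b−1) on (0.42, 1.00) = 0.42
~(U & (~R | P)) = 1 − 0.42 = 0.58
((U -> U) | R) & ~(U & (~R | P)) = max(0, a+b−1) on (0.83, 0.58) = 0.41

0.41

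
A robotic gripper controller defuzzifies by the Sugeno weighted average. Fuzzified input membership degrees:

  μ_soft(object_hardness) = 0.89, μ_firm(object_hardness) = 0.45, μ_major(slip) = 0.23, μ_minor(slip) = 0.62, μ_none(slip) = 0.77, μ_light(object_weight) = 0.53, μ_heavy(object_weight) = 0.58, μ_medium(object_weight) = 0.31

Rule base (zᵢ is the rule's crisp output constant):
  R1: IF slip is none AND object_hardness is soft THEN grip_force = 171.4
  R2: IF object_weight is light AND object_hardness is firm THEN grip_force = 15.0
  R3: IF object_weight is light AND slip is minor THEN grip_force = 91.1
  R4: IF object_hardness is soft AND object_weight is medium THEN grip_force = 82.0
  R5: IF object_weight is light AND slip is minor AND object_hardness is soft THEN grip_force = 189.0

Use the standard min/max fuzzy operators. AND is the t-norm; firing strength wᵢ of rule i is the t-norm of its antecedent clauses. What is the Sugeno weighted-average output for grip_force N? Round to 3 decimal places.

R1 (z=171.4): none=0.77, soft=0.89; AND[min(a, b)] → w = 0.77
R2 (z=15.0): light=0.53, firm=0.45; AND[min(a, b)] → w = 0.45
R3 (z=91.1): light=0.53, minor=0.62; AND[min(a, b)] → w = 0.53
R4 (z=82.0): soft=0.89, medium=0.31; AND[min(a, b)] → w = 0.31
R5 (z=189.0): light=0.53, minor=0.62, soft=0.89; AND[min(a, b)] → w = 0.53
Weighted average = (0.77·171.4 + 0.45·15.0 + 0.53·91.1 + 0.31·82.0 + 0.53·189.0) / (0.77 + 0.45 + 0.53 + 0.31 + 0.53)
  = 312.6010 / 2.5900 = 120.695

120.695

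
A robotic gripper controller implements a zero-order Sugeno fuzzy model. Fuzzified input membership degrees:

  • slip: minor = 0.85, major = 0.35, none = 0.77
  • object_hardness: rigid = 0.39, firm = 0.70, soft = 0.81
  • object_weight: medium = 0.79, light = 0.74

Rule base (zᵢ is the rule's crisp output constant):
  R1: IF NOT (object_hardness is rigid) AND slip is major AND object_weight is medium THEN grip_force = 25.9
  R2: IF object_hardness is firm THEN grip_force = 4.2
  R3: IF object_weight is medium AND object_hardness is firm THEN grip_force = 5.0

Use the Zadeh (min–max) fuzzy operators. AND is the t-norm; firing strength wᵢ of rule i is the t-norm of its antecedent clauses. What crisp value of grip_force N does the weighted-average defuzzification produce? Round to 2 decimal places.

8.86

R1 (z=25.9): ¬rigid=1−0.39=0.61, major=0.35, medium=0.79; AND[min(a, b)] → w = 0.35
R2 (z=4.2): firm=0.70 → w = 0.70
R3 (z=5.0): medium=0.79, firm=0.70; AND[min(a, b)] → w = 0.70
Weighted average = (0.35·25.9 + 0.70·4.2 + 0.70·5.0) / (0.35 + 0.70 + 0.70)
  = 15.5050 / 1.7500 = 8.86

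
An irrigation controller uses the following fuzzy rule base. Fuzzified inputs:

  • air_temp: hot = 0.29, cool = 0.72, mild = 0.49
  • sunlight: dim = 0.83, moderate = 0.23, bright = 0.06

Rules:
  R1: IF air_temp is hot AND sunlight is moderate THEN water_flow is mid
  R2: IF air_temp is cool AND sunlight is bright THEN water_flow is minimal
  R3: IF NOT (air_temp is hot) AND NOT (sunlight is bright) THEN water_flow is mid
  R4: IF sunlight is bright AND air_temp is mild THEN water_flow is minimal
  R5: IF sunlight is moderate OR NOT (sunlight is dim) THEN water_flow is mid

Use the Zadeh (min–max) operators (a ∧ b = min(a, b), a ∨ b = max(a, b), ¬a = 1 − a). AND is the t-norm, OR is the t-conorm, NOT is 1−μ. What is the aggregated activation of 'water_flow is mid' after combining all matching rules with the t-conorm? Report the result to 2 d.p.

R1: hot=0.29, moderate=0.23; AND[min(a, b)] → w = 0.23
R2: cool=0.72, bright=0.06; AND[min(a, b)] → w = 0.06
R3: ¬hot=1−0.29=0.71, ¬bright=1−0.06=0.94; AND[min(a, b)] → w = 0.71
R4: bright=0.06, mild=0.49; AND[min(a, b)] → w = 0.06
R5: moderate=0.23, ¬dim=1−0.83=0.17; OR[max(a, b)] → w = 0.23
Rules with consequent 'mid': {R1, R3, R5} → strengths 0.23, 0.71, 0.23
Aggregate via t-conorm [max(a, b)]: 0.71

0.71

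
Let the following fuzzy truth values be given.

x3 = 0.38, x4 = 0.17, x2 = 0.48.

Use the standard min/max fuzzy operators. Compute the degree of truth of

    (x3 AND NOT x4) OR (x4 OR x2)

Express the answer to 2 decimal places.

NOT x4 = 1 − 0.17 = 0.83
x3 AND NOT x4 = min(a, b) on (0.38, 0.83) = 0.38
x4 OR x2 = max(a, b) on (0.17, 0.48) = 0.48
(x3 AND NOT x4) OR (x4 OR x2) = max(a, b) on (0.38, 0.48) = 0.48

0.48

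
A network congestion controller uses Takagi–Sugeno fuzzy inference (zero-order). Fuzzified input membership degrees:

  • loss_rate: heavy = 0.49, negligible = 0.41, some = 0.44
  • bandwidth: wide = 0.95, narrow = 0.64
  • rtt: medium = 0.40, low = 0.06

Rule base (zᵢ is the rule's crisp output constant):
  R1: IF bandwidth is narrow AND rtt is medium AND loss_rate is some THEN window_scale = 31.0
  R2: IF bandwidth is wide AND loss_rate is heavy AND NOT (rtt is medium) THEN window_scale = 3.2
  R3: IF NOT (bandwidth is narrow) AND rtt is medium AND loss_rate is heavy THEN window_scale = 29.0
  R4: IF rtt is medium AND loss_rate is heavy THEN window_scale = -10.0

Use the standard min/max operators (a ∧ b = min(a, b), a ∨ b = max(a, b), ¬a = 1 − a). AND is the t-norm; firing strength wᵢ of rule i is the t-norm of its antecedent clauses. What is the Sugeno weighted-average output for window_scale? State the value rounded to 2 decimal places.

R1 (z=31.0): narrow=0.64, medium=0.40, some=0.44; AND[min(a, b)] → w = 0.40
R2 (z=3.2): wide=0.95, heavy=0.49, ¬medium=1−0.40=0.60; AND[min(a, b)] → w = 0.49
R3 (z=29.0): ¬narrow=1−0.64=0.36, medium=0.40, heavy=0.49; AND[min(a, b)] → w = 0.36
R4 (z=-10.0): medium=0.40, heavy=0.49; AND[min(a, b)] → w = 0.40
Weighted average = (0.40·31.0 + 0.49·3.2 + 0.36·29.0 + 0.40·-10.0) / (0.40 + 0.49 + 0.36 + 0.40)
  = 20.4080 / 1.6500 = 12.37

12.37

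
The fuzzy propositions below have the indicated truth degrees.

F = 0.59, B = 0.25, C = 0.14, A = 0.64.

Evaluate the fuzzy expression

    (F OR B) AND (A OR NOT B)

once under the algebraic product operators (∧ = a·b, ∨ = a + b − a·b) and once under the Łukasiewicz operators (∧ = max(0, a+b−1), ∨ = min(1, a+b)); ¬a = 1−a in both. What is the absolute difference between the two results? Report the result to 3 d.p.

0.210

Under algebraic product:
  F OR B = a + b − a·b on (0.5900, 0.2500) = 0.6925
  NOT B = 1 − 0.2500 = 0.7500
  A OR NOT B = a + b − a·b on (0.6400, 0.7500) = 0.9100
  (F OR B) AND (A OR NOT B) = a·b on (0.6925, 0.9100) = 0.6302
  → value = 0.6302
Under Łukasiewicz:
  F OR B = min(1, a+b) on (0.59, 0.25) = 0.84
  NOT B = 1 − 0.25 = 0.75
  A OR NOT B = min(1, a+b) on (0.64, 0.75) = 1.00
  (F OR B) AND (A OR NOT B) = max(0, a+b−1) on (0.84, 1.00) = 0.84
  → value = 0.8400
|0.6302 − 0.8400| = 0.210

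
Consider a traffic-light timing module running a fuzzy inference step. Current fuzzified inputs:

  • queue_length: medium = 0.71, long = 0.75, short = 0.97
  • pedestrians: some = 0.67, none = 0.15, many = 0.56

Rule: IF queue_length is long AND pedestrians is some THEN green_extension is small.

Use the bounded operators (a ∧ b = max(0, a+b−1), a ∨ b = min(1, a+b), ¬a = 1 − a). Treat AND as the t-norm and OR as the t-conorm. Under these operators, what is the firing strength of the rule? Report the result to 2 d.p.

0.42

firing strength: long=0.75, some=0.67; AND[max(0, a+b−1)] → w = 0.42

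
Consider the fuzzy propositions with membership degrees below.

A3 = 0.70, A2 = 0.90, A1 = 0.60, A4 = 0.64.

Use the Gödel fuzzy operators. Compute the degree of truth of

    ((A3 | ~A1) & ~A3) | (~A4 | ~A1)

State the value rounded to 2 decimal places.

0.40

~A1 = 1 − 0.60 = 0.40
A3 | ~A1 = max(a, b) on (0.70, 0.40) = 0.70
~A3 = 1 − 0.70 = 0.30
(A3 | ~A1) & ~A3 = min(a, b) on (0.70, 0.30) = 0.30
~A4 = 1 − 0.64 = 0.36
~A1 = 1 − 0.60 = 0.40
~A4 | ~A1 = max(a, b) on (0.36, 0.40) = 0.40
((A3 | ~A1) & ~A3) | (~A4 | ~A1) = max(a, b) on (0.30, 0.40) = 0.40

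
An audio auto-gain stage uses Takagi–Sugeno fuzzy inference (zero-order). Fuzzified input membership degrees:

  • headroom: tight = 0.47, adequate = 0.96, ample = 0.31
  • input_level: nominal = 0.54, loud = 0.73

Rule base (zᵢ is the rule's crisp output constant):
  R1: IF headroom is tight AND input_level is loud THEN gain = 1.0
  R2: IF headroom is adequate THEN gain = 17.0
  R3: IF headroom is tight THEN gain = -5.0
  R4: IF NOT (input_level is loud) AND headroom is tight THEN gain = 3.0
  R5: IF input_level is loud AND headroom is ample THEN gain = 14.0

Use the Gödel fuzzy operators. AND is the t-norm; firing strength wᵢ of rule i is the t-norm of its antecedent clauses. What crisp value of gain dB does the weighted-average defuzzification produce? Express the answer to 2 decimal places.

7.90

R1 (z=1.0): tight=0.47, loud=0.73; AND[min(a, b)] → w = 0.47
R2 (z=17.0): adequate=0.96 → w = 0.96
R3 (z=-5.0): tight=0.47 → w = 0.47
R4 (z=3.0): ¬loud=1−0.73=0.27, tight=0.47; AND[min(a, b)] → w = 0.27
R5 (z=14.0): loud=0.73, ample=0.31; AND[min(a, b)] → w = 0.31
Weighted average = (0.47·1.0 + 0.96·17.0 + 0.47·-5.0 + 0.27·3.0 + 0.31·14.0) / (0.47 + 0.96 + 0.47 + 0.27 + 0.31)
  = 19.5900 / 2.4800 = 7.90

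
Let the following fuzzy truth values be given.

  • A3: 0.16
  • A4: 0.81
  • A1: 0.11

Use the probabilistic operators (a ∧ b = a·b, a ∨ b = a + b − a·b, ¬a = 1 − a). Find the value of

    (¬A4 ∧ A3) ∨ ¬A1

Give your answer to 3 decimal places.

¬A4 = 1 − 0.8100 = 0.1900
¬A4 ∧ A3 = a·b on (0.1900, 0.1600) = 0.0304
¬A1 = 1 − 0.1100 = 0.8900
(¬A4 ∧ A3) ∨ ¬A1 = a + b − a·b on (0.0304, 0.8900) = 0.8933

0.893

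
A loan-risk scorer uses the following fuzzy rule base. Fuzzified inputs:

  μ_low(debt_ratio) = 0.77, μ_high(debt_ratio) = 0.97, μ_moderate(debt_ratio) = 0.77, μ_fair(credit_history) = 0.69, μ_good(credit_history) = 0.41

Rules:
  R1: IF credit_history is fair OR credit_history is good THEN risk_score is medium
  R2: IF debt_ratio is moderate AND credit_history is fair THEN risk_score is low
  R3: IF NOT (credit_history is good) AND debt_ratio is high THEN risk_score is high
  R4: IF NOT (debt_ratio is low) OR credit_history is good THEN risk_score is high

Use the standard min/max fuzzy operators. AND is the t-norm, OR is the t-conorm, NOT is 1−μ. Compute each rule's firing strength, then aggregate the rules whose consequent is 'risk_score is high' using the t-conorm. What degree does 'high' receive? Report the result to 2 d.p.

0.59

R1: fair=0.69, good=0.41; OR[max(a, b)] → w = 0.69
R2: moderate=0.77, fair=0.69; AND[min(a, b)] → w = 0.69
R3: ¬good=1−0.41=0.59, high=0.97; AND[min(a, b)] → w = 0.59
R4: ¬low=1−0.77=0.23, good=0.41; OR[max(a, b)] → w = 0.41
Rules with consequent 'high': {R3, R4} → strengths 0.59, 0.41
Aggregate via t-conorm [max(a, b)]: 0.59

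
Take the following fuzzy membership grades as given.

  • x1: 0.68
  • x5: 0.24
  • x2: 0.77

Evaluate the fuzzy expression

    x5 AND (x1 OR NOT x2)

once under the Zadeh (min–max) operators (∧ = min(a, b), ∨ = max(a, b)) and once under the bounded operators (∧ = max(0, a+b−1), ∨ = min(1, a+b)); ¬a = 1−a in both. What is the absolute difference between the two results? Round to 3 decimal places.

Under Zadeh (min–max):
  NOT x2 = 1 − 0.77 = 0.23
  x1 OR NOT x2 = max(a, b) on (0.68, 0.23) = 0.68
  x5 AND (x1 OR NOT x2) = min(a, b) on (0.24, 0.68) = 0.24
  → value = 0.2400
Under bounded:
  NOT x2 = 1 − 0.77 = 0.23
  x1 OR NOT x2 = min(1, a+b) on (0.68, 0.23) = 0.91
  x5 AND (x1 OR NOT x2) = max(0, a+b−1) on (0.24, 0.91) = 0.15
  → value = 0.1500
|0.2400 − 0.1500| = 0.090

0.090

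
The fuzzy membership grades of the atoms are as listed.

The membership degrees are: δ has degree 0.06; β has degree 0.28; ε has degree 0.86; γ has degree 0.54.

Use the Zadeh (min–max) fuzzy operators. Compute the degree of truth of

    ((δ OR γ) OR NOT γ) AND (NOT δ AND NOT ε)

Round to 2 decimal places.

0.14

δ OR γ = max(a, b) on (0.06, 0.54) = 0.54
NOT γ = 1 − 0.54 = 0.46
(δ OR γ) OR NOT γ = max(a, b) on (0.54, 0.46) = 0.54
NOT δ = 1 − 0.06 = 0.94
NOT ε = 1 − 0.86 = 0.14
NOT δ AND NOT ε = min(a, b) on (0.94, 0.14) = 0.14
((δ OR γ) OR NOT γ) AND (NOT δ AND NOT ε) = min(a, b) on (0.54, 0.14) = 0.14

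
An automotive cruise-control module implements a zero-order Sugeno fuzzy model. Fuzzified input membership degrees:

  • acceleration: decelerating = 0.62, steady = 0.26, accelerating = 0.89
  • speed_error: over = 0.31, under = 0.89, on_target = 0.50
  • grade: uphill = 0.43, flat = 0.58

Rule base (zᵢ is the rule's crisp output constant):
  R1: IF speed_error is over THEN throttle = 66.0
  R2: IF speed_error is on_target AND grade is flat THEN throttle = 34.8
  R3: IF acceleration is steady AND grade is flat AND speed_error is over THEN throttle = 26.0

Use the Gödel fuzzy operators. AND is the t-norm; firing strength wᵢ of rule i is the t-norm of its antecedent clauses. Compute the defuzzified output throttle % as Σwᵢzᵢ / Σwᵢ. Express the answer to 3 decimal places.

41.701

R1 (z=66.0): over=0.31 → w = 0.31
R2 (z=34.8): on_target=0.50, flat=0.58; AND[min(a, b)] → w = 0.50
R3 (z=26.0): steady=0.26, flat=0.58, over=0.31; AND[min(a, b)] → w = 0.26
Weighted average = (0.31·66.0 + 0.50·34.8 + 0.26·26.0) / (0.31 + 0.50 + 0.26)
  = 44.6200 / 1.0700 = 41.701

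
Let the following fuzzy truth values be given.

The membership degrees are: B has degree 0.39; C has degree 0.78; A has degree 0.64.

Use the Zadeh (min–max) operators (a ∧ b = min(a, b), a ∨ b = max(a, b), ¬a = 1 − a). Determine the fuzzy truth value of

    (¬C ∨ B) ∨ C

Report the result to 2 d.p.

0.78

¬C = 1 − 0.78 = 0.22
¬C ∨ B = max(a, b) on (0.22, 0.39) = 0.39
(¬C ∨ B) ∨ C = max(a, b) on (0.39, 0.78) = 0.78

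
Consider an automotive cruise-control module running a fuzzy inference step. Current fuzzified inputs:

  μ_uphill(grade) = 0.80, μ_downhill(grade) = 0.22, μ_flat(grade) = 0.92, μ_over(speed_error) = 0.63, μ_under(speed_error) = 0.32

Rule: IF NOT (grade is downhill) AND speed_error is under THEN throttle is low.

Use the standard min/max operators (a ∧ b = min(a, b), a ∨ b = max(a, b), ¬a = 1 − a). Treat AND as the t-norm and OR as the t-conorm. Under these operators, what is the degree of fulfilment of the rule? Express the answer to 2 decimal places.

0.32

firing strength: ¬downhill=1−0.22=0.78, under=0.32; AND[min(a, b)] → w = 0.32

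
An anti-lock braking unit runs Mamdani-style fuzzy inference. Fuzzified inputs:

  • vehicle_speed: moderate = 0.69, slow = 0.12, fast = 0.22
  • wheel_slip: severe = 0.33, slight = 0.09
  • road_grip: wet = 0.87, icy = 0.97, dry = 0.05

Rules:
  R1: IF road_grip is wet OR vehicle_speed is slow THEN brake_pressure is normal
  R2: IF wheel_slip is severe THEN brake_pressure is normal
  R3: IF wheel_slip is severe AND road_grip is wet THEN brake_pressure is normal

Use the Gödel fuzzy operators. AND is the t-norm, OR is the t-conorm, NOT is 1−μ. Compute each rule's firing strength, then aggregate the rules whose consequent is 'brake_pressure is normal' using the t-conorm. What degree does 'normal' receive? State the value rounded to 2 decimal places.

0.87

R1: wet=0.87, slow=0.12; OR[max(a, b)] → w = 0.87
R2: severe=0.33 → w = 0.33
R3: severe=0.33, wet=0.87; AND[min(a, b)] → w = 0.33
Rules with consequent 'normal': {R1, R2, R3} → strengths 0.87, 0.33, 0.33
Aggregate via t-conorm [max(a, b)]: 0.87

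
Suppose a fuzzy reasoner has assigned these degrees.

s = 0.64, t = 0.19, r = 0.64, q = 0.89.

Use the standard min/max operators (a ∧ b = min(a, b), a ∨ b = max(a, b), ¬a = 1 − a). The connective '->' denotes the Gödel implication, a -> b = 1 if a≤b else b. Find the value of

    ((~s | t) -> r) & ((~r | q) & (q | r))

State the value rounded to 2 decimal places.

0.89

~s = 1 − 0.64 = 0.36
~s | t = max(a, b) on (0.36, 0.19) = 0.36
(~s | t) -> r  [Gödel: 1 if a≤b else b] with a=0.36, b=0.64 → 1.00
~r = 1 − 0.64 = 0.36
~r | q = max(a, b) on (0.36, 0.89) = 0.89
q | r = max(a, b) on (0.89, 0.64) = 0.89
(~r | q) & (q | r) = min(a, b) on (0.89, 0.89) = 0.89
((~s | t) -> r) & ((~r | q) & (q | r)) = min(a, b) on (1.00, 0.89) = 0.89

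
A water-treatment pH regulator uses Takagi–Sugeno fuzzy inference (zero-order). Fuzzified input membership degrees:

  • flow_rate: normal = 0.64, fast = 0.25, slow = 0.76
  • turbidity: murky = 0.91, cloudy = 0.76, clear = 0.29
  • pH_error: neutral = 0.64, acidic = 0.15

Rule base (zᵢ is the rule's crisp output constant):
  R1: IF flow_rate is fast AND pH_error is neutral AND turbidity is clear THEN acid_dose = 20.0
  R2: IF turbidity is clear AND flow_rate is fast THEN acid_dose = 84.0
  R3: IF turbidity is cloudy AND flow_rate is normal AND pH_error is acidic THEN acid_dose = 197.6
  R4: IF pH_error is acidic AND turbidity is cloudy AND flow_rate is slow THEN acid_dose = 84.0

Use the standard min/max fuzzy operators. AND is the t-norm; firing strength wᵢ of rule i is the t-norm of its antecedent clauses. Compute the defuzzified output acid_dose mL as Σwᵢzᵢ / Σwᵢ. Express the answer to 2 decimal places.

85.30

R1 (z=20.0): fast=0.25, neutral=0.64, clear=0.29; AND[min(a, b)] → w = 0.25
R2 (z=84.0): clear=0.29, fast=0.25; AND[min(a, b)] → w = 0.25
R3 (z=197.6): cloudy=0.76, normal=0.64, acidic=0.15; AND[min(a, b)] → w = 0.15
R4 (z=84.0): acidic=0.15, cloudy=0.76, slow=0.76; AND[min(a, b)] → w = 0.15
Weighted average = (0.25·20.0 + 0.25·84.0 + 0.15·197.6 + 0.15·84.0) / (0.25 + 0.25 + 0.15 + 0.15)
  = 68.2400 / 0.8000 = 85.30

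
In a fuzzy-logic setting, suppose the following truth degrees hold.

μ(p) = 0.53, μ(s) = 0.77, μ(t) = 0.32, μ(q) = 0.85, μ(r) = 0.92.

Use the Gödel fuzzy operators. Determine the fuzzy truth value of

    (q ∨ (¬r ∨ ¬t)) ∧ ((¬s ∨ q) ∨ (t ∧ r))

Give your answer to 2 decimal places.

0.85

¬r = 1 − 0.92 = 0.08
¬t = 1 − 0.32 = 0.68
¬r ∨ ¬t = max(a, b) on (0.08, 0.68) = 0.68
q ∨ (¬r ∨ ¬t) = max(a, b) on (0.85, 0.68) = 0.85
¬s = 1 − 0.77 = 0.23
¬s ∨ q = max(a, b) on (0.23, 0.85) = 0.85
t ∧ r = min(a, b) on (0.32, 0.92) = 0.32
(¬s ∨ q) ∨ (t ∧ r) = max(a, b) on (0.85, 0.32) = 0.85
(q ∨ (¬r ∨ ¬t)) ∧ ((¬s ∨ q) ∨ (t ∧ r)) = min(a, b) on (0.85, 0.85) = 0.85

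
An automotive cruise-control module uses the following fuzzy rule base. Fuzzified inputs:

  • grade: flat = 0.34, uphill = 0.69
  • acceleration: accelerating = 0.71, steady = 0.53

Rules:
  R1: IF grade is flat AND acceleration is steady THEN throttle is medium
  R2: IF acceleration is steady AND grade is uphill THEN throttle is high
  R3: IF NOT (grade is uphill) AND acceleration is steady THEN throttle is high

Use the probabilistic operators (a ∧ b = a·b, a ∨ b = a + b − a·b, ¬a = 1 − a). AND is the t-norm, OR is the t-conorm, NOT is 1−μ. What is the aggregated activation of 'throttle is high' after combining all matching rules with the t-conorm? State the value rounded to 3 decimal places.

R1: flat=0.34, steady=0.53; AND[a·b] → w = 0.1802
R2: steady=0.53, uphill=0.69; AND[a·b] → w = 0.3657
R3: ¬uphill=1−0.69=0.31, steady=0.53; AND[a·b] → w = 0.1643
Rules with consequent 'high': {R2, R3} → strengths 0.3657, 0.1643
Aggregate via t-conorm [a + b − a·b]: 0.4699

0.470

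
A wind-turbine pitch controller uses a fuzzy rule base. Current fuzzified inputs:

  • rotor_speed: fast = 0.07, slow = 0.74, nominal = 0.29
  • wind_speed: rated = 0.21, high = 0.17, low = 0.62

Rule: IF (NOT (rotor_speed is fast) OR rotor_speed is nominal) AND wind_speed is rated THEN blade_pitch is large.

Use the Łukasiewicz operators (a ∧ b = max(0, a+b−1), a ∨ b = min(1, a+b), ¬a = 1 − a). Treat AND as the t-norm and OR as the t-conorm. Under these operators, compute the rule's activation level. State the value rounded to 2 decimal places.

firing strength: (¬fast=1−0.07=0.93 OR nominal=0.29) = 1.00; AND[max(0, a+b−1)] with rated=0.21 → w = 0.21

0.21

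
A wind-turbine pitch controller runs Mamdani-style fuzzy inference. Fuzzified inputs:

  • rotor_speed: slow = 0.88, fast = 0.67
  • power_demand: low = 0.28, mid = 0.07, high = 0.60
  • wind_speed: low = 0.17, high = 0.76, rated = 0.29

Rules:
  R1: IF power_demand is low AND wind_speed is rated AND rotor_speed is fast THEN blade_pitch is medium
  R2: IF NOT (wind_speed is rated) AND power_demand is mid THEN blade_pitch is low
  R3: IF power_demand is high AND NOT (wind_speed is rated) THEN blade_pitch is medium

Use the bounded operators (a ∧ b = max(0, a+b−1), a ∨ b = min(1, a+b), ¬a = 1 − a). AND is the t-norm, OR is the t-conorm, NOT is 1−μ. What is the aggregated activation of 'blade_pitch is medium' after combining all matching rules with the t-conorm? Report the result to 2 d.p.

R1: low=0.28, rated=0.29, fast=0.67; AND[max(0, a+b−1)] → w = 0.00
R2: ¬rated=1−0.29=0.71, mid=0.07; AND[max(0, a+b−1)] → w = 0.00
R3: high=0.60, ¬rated=1−0.29=0.71; AND[max(0, a+b−1)] → w = 0.31
Rules with consequent 'medium': {R1, R3} → strengths 0.00, 0.31
Aggregate via t-conorm [min(1, a+b)]: 0.31

0.31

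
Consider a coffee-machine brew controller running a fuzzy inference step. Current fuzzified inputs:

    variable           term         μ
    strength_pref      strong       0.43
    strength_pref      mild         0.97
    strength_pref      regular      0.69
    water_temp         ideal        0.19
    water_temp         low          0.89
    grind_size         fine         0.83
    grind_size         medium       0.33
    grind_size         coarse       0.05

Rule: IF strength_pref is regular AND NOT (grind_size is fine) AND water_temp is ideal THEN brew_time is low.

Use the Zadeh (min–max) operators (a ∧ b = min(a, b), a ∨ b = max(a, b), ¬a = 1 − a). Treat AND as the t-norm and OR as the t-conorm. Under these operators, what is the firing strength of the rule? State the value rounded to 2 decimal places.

0.17

firing strength: regular=0.69, ¬fine=1−0.83=0.17, ideal=0.19; AND[min(a, b)] → w = 0.17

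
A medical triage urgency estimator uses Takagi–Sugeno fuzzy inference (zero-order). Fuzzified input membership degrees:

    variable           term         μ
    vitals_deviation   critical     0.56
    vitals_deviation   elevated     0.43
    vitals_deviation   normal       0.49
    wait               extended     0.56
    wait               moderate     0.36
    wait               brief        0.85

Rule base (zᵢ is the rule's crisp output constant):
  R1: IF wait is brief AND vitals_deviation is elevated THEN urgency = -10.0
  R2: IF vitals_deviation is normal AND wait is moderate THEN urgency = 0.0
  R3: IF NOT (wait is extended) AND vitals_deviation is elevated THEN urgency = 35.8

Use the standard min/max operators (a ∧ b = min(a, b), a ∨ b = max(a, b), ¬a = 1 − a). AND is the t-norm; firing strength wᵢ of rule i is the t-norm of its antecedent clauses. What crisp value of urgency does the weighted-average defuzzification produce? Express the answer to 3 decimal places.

R1 (z=-10.0): brief=0.85, elevated=0.43; AND[min(a, b)] → w = 0.43
R2 (z=0.0): normal=0.49, moderate=0.36; AND[min(a, b)] → w = 0.36
R3 (z=35.8): ¬extended=1−0.56=0.44, elevated=0.43; AND[min(a, b)] → w = 0.43
Weighted average = (0.43·-10.0 + 0.36·0.0 + 0.43·35.8) / (0.43 + 0.36 + 0.43)
  = 11.0940 / 1.2200 = 9.093

9.093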